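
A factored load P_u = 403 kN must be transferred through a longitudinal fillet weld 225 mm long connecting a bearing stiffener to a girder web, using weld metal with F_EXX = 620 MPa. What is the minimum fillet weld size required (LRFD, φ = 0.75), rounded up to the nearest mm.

Total weld length L = 225 mm.
Required throat t_e = P_u / (φ × 0.6 F_EXX × L) = 403 / (0.75 × 0.6 × 620 × 225 × 10⁻³) = 6.42 mm.
Required leg w = t_e / 0.707 = 9.08 mm → use 10 mm.

w = 10 mm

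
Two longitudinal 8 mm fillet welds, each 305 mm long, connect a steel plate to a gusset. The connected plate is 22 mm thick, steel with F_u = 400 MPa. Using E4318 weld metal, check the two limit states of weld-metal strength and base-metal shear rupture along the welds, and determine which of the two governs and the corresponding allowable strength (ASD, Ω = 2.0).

E43XX → F_EXX = 430 MPa.
t_e = 0.707 × 8 = 5.656 mm; L = 610 mm.
Weld metal: R_n/Ω = (1/2.0) × 0.6 × 430 × 5.656 × 610 × 10⁻³ = 445.1 kN.
Base metal (shear rupture): R_n/Ω = (1/2.0) × 0.6 × 400 × 22 × 610 × 10⁻³ = 1610 kN.
Governing: weld metal.

R_n/Ω ≈ 445 kN (weld metal governs)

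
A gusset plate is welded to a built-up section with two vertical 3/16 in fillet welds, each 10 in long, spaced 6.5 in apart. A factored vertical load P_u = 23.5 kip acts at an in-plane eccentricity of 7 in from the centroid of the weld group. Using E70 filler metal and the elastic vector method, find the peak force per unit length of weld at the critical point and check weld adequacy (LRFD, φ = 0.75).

E70XX → F_EXX = 70 ksi.
Total weld length L_w = 20 in. Treat welds as unit-width lines.
Polar moment about centroid: J = 2[d³/12 + d(b/2)²] = 2[10³/12 + 10×3.25²] = 377.9 in³.
Direct shear f_v = P/L_w = 23.5 / 20 = 1.175 kip/in (vertical).
Torsion M = P·e = 23.5 × 7 = 164.5 kip·in.
Critical point at (x, y) = (3.25, 5) from centroid. f_tx = M·y/J = 2.176 kip/in; f_ty = M·x/J = 1.415 kip/in.
Resultant f_max = √[f_tx² + (f_v + f_ty)²] = √[2.176² + (1.175 + 1.415)²] = 3.383 kip/in.
Capacity per unit length: φr_n = 0.75 × 0.6 × 70 × (0.707 × 0.1875) = 4.176 kip/in.
3.383 ≤ 4.176 → adequate.

f_max ≈ 3.38 kip/in; adequate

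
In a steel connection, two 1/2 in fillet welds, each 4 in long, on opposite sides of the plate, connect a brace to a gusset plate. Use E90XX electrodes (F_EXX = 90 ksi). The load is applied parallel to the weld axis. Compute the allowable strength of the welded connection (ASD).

Effective throat t_e = 0.707 × 0.5 = 0.3535 in.
Total length L = 8 in; A_we = 0.3535 × 8 = 2.828 in².
F_nw = 0.6 F_EXX = 0.6 × 90 = 54 ksi.
R_n = 54 × 2.828 = 152.7 kips; R_n/Ω = 152.7/2.0 = 76.36 kips.

R_n/Ω ≈ 76.4 kips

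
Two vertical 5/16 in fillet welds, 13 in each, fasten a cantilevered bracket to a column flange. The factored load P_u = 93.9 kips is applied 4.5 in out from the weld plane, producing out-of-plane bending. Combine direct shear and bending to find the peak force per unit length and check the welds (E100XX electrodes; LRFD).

f_max ≈ 8.33 kip/in; adequate

E100XX → F_EXX = 100 ksi.
L_w = 2 × 13 = 26 in; section modulus (unit throat) S = 2 × L²/6 = 56.33 in².
Direct shear f_v = P/L_w = 93.9/26 = 3.612 kip/in.
Moment M = P × e = 93.9 × 4.5 = 422.55 kip·in; bending f_b = M/S = 7.501 kip/in.
f_max = √(f_v² + f_b²) = √(3.612² + 7.501²) = 8.325 kip/in.
φr_n = 0.75 × 0.6 × 100 × (0.707 × 0.3125) = 9.942 kip/in → adequate.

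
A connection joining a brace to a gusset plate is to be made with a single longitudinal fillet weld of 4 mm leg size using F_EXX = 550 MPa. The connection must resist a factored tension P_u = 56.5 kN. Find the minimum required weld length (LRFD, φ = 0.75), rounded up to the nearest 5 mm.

Throat t_e = 0.707 × 4 = 2.828 mm.
φr_n = 0.75 × 0.6 × 550 × 2.828 × 10⁻³ = 0.6999 kN/mm.
L_req = P_u / φr_n = 56.5 / 0.6999 = 80.72 mm total.
Round up → use L = 85 mm.

L = 85 mm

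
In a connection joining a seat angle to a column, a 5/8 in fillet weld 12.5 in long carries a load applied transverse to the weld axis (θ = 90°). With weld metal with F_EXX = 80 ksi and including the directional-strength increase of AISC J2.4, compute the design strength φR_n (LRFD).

φR_n ≈ 298 kips

t_e = 0.707 × 0.625 = 0.4419 in; A_we = 0.4419 × 12.5 = 5.523 in².
Directional factor: 1.0 + 0.5 sin^1.5(90°) = 1.5.
F_nw = 0.6 × 80 × 1.5 = 72 ksi.
φR_n = 0.75 × 72 × 5.523 = 298.3 kips.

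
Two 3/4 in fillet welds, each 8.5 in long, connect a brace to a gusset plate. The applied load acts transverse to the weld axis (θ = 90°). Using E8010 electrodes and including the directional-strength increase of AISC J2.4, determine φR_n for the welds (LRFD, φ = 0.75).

E80XX → F_EXX = 80 ksi.
t_e = 0.707 × 0.75 = 0.5302 in; A_we = 0.5302 × 17 = 9.014 in².
Directional factor: 1.0 + 0.5 sin^1.5(90°) = 1.5.
F_nw = 0.6 × 80 × 1.5 = 72 ksi.
φR_n = 0.75 × 72 × 9.014 = 486.8 kip.

φR_n ≈ 487 kip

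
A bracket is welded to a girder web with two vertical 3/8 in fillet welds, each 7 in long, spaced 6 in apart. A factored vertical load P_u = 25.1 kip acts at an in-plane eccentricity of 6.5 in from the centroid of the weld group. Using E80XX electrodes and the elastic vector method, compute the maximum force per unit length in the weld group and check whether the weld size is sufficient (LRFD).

f_max ≈ 5.45 kip/in; adequate

E80XX → F_EXX = 80 ksi.
Total weld length L_w = 14 in. Treat welds as unit-width lines.
Polar moment about centroid: J = 2[d³/12 + d(b/2)²] = 2[7³/12 + 7×3²] = 183.2 in³.
Direct shear f_v = P/L_w = 25.1 / 14 = 1.793 kip/in (vertical).
Torsion M = P·e = 25.1 × 6.5 = 163.15 kip·in.
Critical point at (x, y) = (3, 3.5) from centroid. f_tx = M·y/J = 3.118 kip/in; f_ty = M·x/J = 2.672 kip/in.
Resultant f_max = √[f_tx² + (f_v + f_ty)²] = √[3.118² + (1.793 + 2.672)²] = 5.446 kip/in.
Capacity per unit length: φr_n = 0.75 × 0.6 × 80 × (0.707 × 0.375) = 9.544 kip/in.
5.446 ≤ 9.544 → adequate.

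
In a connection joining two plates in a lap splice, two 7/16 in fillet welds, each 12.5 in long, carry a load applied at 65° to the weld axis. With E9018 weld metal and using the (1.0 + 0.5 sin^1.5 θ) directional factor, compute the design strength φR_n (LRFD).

φR_n ≈ 448 kips

E90XX → F_EXX = 90 ksi.
t_e = 0.707 × 0.4375 = 0.3093 in; A_we = 0.3093 × 25 = 7.733 in².
Directional factor: 1.0 + 0.5 sin^1.5(65°) = 1.431.
F_nw = 0.6 × 90 × 1.431 = 77.3 ksi.
φR_n = 0.75 × 77.3 × 7.733 = 448.3 kips.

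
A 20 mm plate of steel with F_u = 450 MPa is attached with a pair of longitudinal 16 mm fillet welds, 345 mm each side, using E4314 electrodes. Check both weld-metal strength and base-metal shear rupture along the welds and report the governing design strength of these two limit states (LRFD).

E43XX → F_EXX = 430 MPa.
t_e = 0.707 × 16 = 11.31 mm; L = 690 mm.
Weld metal: φR_n = 0.75 × 0.6 × 430 × 11.31 × 690 × 10⁻³ = 1510 kN.
Base metal (shear rupture): φR_n = 0.75 × 0.6 × 450 × 20 × 690 × 10⁻³ = 2794 kN.
Governing: weld metal.

φR_n ≈ 1510 kN (weld metal governs)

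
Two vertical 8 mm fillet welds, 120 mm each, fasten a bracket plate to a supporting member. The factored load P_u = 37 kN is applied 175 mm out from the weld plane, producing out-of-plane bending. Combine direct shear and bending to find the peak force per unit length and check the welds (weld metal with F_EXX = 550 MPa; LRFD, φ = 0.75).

f_max ≈ 1360 N/mm; adequate

L_w = 2 × 120 = 240 mm; section modulus (unit throat) S = 2 × L²/6 = 4800 mm².
Direct shear f_v = P/L_w = 37×10³/240 = 154.2 N/mm.
Moment M = P × e = 37×10³ × 175 = 6475000 N·mm; bending f_b = M/S = 1349 N/mm.
f_max = √(f_v² + f_b²) = √(154.2² + 1349²) = 1358 N/mm.
φr_n = 0.75 × 0.6 × 550 × (0.707 × 8) = 1400 N/mm → adequate.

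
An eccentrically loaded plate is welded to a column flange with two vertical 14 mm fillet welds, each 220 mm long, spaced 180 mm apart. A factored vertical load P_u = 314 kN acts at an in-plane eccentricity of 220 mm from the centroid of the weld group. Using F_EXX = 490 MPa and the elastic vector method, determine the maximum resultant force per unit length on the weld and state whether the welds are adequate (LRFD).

Total weld length L_w = 440 mm. Treat welds as unit-width lines.
Polar moment about centroid: J = 2[d³/12 + d(b/2)²] = 2[220³/12 + 220×90²] = 5339000 mm³.
Direct shear f_v = P/L_w = 314×10³ / 440 = 713.6 N/mm (vertical).
Torsion M = P·e = 314×10³ × 220 = 69080000 N·mm.
Critical point at (x, y) = (90, 110) from centroid. f_tx = M·y/J = 1423 N/mm; f_ty = M·x/J = 1165 N/mm.
Resultant f_max = √[f_tx² + (f_v + f_ty)²] = √[1423² + (713.6 + 1165)²] = 2357 N/mm.
Capacity per unit length: φr_n = 0.75 × 0.6 × 490 × (0.707 × 14) = 2183 N/mm.
2357 > 2183 → NOT adequate.

f_max ≈ 2360 N/mm; NOT adequate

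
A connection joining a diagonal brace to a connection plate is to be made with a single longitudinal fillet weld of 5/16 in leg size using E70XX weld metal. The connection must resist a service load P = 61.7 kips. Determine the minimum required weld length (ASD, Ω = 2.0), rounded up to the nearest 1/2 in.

E70XX → F_EXX = 70 ksi.
Throat t_e = 0.707 × 0.3125 = 0.2209 in.
r_n/Ω = (0.6 × 70 × 0.2209) / 2.0 = 4.64 kip/in.
L_req = P / (r_n/Ω) = 61.7 / 4.64 = 13.3 in total.
Round up → use L = 13.5 in.

L = 13.5 in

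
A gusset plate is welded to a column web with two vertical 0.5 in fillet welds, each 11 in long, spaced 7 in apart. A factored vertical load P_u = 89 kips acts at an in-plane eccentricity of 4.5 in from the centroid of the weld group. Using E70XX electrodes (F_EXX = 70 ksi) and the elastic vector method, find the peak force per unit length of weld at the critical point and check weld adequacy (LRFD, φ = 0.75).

Total weld length L_w = 22 in. Treat welds as unit-width lines.
Polar moment about centroid: J = 2[d³/12 + d(b/2)²] = 2[11³/12 + 11×3.5²] = 491.3 in³.
Direct shear f_v = P/L_w = 89 / 22 = 4.045 kip/in (vertical).
Torsion M = P·e = 89 × 4.5 = 400.5 kip·in.
Critical point at (x, y) = (3.5, 5.5) from centroid. f_tx = M·y/J = 4.483 kip/in; f_ty = M·x/J = 2.853 kip/in.
Resultant f_max = √[f_tx² + (f_v + f_ty)²] = √[4.483² + (4.045 + 2.853)²] = 8.227 kip/in.
Capacity per unit length: φr_n = 0.75 × 0.6 × 70 × (0.707 × 0.5) = 11.14 kip/in.
8.227 ≤ 11.14 → adequate.

f_max ≈ 8.23 kip/in; adequate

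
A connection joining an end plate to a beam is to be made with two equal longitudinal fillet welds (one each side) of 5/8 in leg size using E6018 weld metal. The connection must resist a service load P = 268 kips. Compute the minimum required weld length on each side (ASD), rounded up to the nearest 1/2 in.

E60XX → F_EXX = 60 ksi.
Throat t_e = 0.707 × 0.625 = 0.4419 in.
r_n/Ω = (0.6 × 60 × 0.4419) / 2.0 = 7.954 kip/in.
L_req = P / (r_n/Ω) = 268 / 7.954 = 33.69 in total.
Per side: 33.69 / 2 = 16.85 in.
Round up → use L = 17 in on each side.

L = 17 in on each side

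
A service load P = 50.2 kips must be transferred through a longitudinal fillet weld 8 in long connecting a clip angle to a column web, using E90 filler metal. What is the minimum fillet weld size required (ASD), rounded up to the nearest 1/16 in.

w = 3/8 in

E90XX → F_EXX = 90 ksi.
Total weld length L = 8 in.
Required throat t_e = P × Ω / (0.6 F_EXX × L) = 50.2 × 2.0 / (0.6 × 90 × 8) = 0.2324 in.
Required leg w = t_e / 0.707 = 0.3287 in → use 3/8 in.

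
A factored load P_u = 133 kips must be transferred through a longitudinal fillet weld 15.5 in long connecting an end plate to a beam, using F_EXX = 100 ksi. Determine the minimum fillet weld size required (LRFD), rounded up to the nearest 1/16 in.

Total weld length L = 15.5 in.
Required throat t_e = P_u / (φ × 0.6 F_EXX × L) = 133 / (0.75 × 0.6 × 100 × 15.5) = 0.1907 in.
Required leg w = t_e / 0.707 = 0.2697 in → use 5/16 in.

w = 5/16 in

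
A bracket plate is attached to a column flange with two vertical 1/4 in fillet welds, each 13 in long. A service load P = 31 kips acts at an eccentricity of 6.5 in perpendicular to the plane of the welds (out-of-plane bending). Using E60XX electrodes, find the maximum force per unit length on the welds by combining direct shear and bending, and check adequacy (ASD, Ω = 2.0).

E60XX → F_EXX = 60 ksi.
L_w = 2 × 13 = 26 in; section modulus (unit throat) S = 2 × L²/6 = 56.33 in².
Direct shear f_v = P/L_w = 31/26 = 1.192 kip/in.
Moment M = P × e = 31 × 6.5 = 201.5 kip·in; bending f_b = M/S = 3.577 kip/in.
f_max = √(f_v² + f_b²) = √(1.192² + 3.577²) = 3.77 kip/in.
r_n/Ω = (1/2.0) × 0.6 × 60 × (0.707 × 0.25) = 3.181 kip/in → NOT adequate.

f_max ≈ 3.77 kip/in; NOT adequate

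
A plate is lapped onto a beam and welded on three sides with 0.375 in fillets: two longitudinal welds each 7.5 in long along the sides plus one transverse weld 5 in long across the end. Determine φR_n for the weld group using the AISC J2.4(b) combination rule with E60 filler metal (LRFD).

E60XX → F_EXX = 60 ksi.
t_e = 0.707 × 0.375 = 0.2651 in.
R_nwl = 0.6 × 60 × 0.2651 × 15 = 143.2 kips (longitudinal, 2 welds).
R_nwt = 0.6 × 60 × 0.2651 × 5 = 47.72 kips (transverse, base value).
(i) R_nwl + R_nwt = 190.9 kips; (ii) 0.85 R_nwl + 1.5 R_nwt = 193.3 kips.
R_n = max = 193.3 kips [governs: (ii)]; φR_n = 145 kips.

φR_n ≈ 145 kips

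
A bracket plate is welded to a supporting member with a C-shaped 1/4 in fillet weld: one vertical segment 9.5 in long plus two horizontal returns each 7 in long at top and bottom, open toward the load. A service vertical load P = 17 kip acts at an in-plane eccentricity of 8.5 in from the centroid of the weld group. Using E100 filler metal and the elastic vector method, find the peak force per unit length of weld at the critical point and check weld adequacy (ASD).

E100XX → F_EXX = 100 ksi.
Total weld length L_w = 23.5 in. Treat welds as unit-width lines.
Centroid: x̄ = 2×7×3.5 / 23.5 = 2.085 in from the vertical weld.
Polar moment about centroid: J = I_x + I_y = [9.5³/12 + 2×7×4.75²] + [9.5×2.085² + 2(7³/12 + 7×1.415²)] = 513.8 in³.
Direct shear f_v = P/L_w = 17 / 23.5 = 0.7234 kip/in (vertical).
Torsion M = P·e = 17 × 8.5 = 144.5 kip·in.
Critical point at (x, y) = (4.915, 4.75) from centroid. f_tx = M·y/J = 1.336 kip/in; f_ty = M·x/J = 1.382 kip/in.
Resultant f_max = √[f_tx² + (f_v + f_ty)²] = √[1.336² + (0.7234 + 1.382)²] = 2.494 kip/in.
Capacity per unit length: r_n/Ω = (1/2.0) × 0.6 × 100 × (0.707 × 0.25) = 5.302 kip/in.
2.494 ≤ 5.302 → adequate.

f_max ≈ 2.49 kip/in; adequate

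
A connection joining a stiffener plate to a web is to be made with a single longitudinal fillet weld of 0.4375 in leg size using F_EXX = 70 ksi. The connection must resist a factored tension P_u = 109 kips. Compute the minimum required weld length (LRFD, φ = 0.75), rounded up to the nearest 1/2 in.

Throat t_e = 0.707 × 0.4375 = 0.3093 in.
φr_n = 0.75 × 0.6 × 70 × 0.3093 = 9.743 kips/in.
L_req = P_u / φr_n = 109 / 9.743 = 11.19 in total.
Round up → use L = 11.5 in.

L = 11.5 in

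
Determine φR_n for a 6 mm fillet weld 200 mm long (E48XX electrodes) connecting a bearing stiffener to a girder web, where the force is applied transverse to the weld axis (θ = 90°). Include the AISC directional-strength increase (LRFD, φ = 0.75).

E48XX → F_EXX = 480 MPa.
t_e = 0.707 × 6 = 4.242 mm; A_we = 4.242 × 200 = 848.4 mm².
Directional factor: 1.0 + 0.5 sin^1.5(90°) = 1.5.
F_nw = 0.6 × 480 × 1.5 = 432 MPa.
φR_n = 0.75 × 432 × 848.4 × 10⁻³ = 274.9 kN.

φR_n ≈ 275 kN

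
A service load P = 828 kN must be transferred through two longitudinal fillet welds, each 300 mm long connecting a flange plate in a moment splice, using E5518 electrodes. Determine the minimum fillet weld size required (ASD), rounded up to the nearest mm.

w = 12 mm

E55XX → F_EXX = 550 MPa.
Total weld length L = 600 mm.
Required throat t_e = P × Ω / (0.6 F_EXX × L) = 828 × 2.0 / (0.6 × 550 × 600 × 10⁻³) = 8.364 mm.
Required leg w = t_e / 0.707 = 11.83 mm → use 12 mm.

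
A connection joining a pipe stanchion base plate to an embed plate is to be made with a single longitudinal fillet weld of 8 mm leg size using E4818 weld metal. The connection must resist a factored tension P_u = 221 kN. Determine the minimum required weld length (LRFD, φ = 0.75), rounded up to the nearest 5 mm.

E48XX → F_EXX = 480 MPa.
Throat t_e = 0.707 × 8 = 5.656 mm.
φr_n = 0.75 × 0.6 × 480 × 5.656 × 10⁻³ = 1.222 kN/mm.
L_req = P_u / φr_n = 221 / 1.222 = 180.9 mm total.
Round up → use L = 185 mm.

L = 185 mm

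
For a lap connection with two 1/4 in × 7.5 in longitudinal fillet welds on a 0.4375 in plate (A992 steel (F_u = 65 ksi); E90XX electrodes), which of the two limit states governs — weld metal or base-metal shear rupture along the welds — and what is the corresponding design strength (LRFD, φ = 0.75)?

φR_n ≈ 107 kips (weld metal governs)

E90XX → F_EXX = 90 ksi.
t_e = 0.707 × 0.25 = 0.1767 in; L = 15 in.
Weld metal: φR_n = 0.75 × 0.6 × 90 × 0.1767 × 15 = 107.4 kips.
Base metal (shear rupture): φR_n = 0.75 × 0.6 × 65 × 0.4375 × 15 = 192 kips.
Governing: weld metal.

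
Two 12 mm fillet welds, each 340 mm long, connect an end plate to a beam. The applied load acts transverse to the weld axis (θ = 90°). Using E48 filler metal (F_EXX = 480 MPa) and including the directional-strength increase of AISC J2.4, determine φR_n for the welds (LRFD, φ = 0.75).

t_e = 0.707 × 12 = 8.484 mm; A_we = 8.484 × 680 = 5769 mm².
Directional factor: 1.0 + 0.5 sin^1.5(90°) = 1.5.
F_nw = 0.6 × 480 × 1.5 = 432 MPa.
φR_n = 0.75 × 432 × 5769 × 10⁻³ = 1869 kN.

φR_n ≈ 1870 kN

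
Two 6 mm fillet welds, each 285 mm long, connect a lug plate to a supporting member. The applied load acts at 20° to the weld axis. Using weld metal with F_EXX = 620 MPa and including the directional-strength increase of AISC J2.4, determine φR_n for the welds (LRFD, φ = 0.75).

φR_n ≈ 742 kN

t_e = 0.707 × 6 = 4.242 mm; A_we = 4.242 × 570 = 2418 mm².
Directional factor: 1.0 + 0.5 sin^1.5(20°) = 1.1.
F_nw = 0.6 × 620 × 1.1 = 409.2 MPa.
φR_n = 0.75 × 409.2 × 2418 × 10⁻³ = 742.1 kN.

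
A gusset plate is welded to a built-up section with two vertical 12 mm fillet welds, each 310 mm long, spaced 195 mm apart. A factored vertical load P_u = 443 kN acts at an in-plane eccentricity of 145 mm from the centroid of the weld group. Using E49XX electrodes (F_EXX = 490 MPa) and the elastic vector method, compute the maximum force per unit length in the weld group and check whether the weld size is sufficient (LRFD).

f_max ≈ 1580 N/mm; adequate

Total weld length L_w = 620 mm. Treat welds as unit-width lines.
Polar moment about centroid: J = 2[d³/12 + d(b/2)²] = 2[310³/12 + 310×97.5²] = 10860000 mm³.
Direct shear f_v = P/L_w = 443×10³ / 620 = 714.5 N/mm (vertical).
Torsion M = P·e = 443×10³ × 145 = 64235000 N·mm.
Critical point at (x, y) = (97.5, 155) from centroid. f_tx = M·y/J = 916.9 N/mm; f_ty = M·x/J = 576.7 N/mm.
Resultant f_max = √[f_tx² + (f_v + f_ty)²] = √[916.9² + (714.5 + 576.7)²] = 1584 N/mm.
Capacity per unit length: φr_n = 0.75 × 0.6 × 490 × (0.707 × 12) = 1871 N/mm.
1584 ≤ 1871 → adequate.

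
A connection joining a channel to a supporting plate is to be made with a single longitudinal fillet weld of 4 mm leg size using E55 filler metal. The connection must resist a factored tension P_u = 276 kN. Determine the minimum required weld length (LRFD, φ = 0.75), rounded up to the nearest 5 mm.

E55XX → F_EXX = 550 MPa.
Throat t_e = 0.707 × 4 = 2.828 mm.
φr_n = 0.75 × 0.6 × 550 × 2.828 × 10⁻³ = 0.6999 kN/mm.
L_req = P_u / φr_n = 276 / 0.6999 = 394.3 mm total.
Round up → use L = 395 mm.

L = 395 mm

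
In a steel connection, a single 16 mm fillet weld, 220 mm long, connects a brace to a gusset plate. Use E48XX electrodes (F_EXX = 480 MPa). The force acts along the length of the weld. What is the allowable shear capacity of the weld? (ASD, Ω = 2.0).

Effective throat t_e = 0.707 × 16 = 11.31 mm.
Total length L = 220 mm; A_we = 11.31 × 220 = 2489 mm².
F_nw = 0.6 F_EXX = 0.6 × 480 = 288 MPa.
R_n = 288 × 2489 × 10⁻³ = 716.7 kN; R_n/Ω = 716.7/2.0 = 358.4 kN.

R_n/Ω ≈ 358 kN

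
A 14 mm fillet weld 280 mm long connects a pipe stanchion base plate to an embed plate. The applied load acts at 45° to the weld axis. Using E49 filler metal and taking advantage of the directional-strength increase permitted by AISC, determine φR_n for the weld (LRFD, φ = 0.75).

E49XX → F_EXX = 490 MPa.
t_e = 0.707 × 14 = 9.898 mm; A_we = 9.898 × 280 = 2771 mm².
Directional factor: 1.0 + 0.5 sin^1.5(45°) = 1.297.
F_nw = 0.6 × 490 × 1.297 = 381.4 MPa.
φR_n = 0.75 × 381.4 × 2771 × 10⁻³ = 792.8 kN.

φR_n ≈ 793 kN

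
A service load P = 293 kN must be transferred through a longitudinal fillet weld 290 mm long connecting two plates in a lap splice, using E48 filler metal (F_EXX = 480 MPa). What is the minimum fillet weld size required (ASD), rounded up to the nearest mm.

w = 10 mm

Total weld length L = 290 mm.
Required throat t_e = P × Ω / (0.6 F_EXX × L) = 293 × 2.0 / (0.6 × 480 × 290 × 10⁻³) = 7.016 mm.
Required leg w = t_e / 0.707 = 9.924 mm → use 10 mm.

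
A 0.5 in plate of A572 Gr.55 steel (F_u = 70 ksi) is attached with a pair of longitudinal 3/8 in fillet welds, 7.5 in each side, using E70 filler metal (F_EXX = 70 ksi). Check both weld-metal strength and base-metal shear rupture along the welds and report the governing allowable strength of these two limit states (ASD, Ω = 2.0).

t_e = 0.707 × 0.375 = 0.2651 in; L = 15 in.
Weld metal: R_n/Ω = (1/2.0) × 0.6 × 70 × 0.2651 × 15 = 83.51 kips.
Base metal (shear rupture): R_n/Ω = (1/2.0) × 0.6 × 70 × 0.5 × 15 = 157.5 kips.
Governing: weld metal.

R_n/Ω ≈ 83.5 kips (weld metal governs)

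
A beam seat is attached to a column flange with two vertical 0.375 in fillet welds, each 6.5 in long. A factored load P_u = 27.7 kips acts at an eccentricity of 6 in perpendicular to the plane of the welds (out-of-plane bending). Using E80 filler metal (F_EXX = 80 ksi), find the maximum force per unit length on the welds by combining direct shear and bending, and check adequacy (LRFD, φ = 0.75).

L_w = 2 × 6.5 = 13 in; section modulus (unit throat) S = 2 × L²/6 = 14.08 in².
Direct shear f_v = P/L_w = 27.7/13 = 2.131 kip/in.
Moment M = P × e = 27.7 × 6 = 166.2 kip·in; bending f_b = M/S = 11.8 kip/in.
f_max = √(f_v² + f_b²) = √(2.131² + 11.8²) = 11.99 kip/in.
φr_n = 0.75 × 0.6 × 80 × (0.707 × 0.375) = 9.544 kip/in → NOT adequate.

f_max ≈ 12 kip/in; NOT adequate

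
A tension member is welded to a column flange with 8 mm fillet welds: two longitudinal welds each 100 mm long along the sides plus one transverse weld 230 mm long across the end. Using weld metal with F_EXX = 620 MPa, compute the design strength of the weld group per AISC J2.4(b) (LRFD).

φR_n ≈ 813 kN

t_e = 0.707 × 8 = 5.656 mm.
R_nwl = 0.6 × 620 × 5.656 × 200 × 10⁻³ = 420.8 kN (longitudinal, 2 welds).
R_nwt = 0.6 × 620 × 5.656 × 230 × 10⁻³ = 483.9 kN (transverse, base value).
(i) R_nwl + R_nwt = 904.7 kN; (ii) 0.85 R_nwl + 1.5 R_nwt = 1084 kN.
R_n = max = 1084 kN [governs: (ii)]; φR_n = 812.7 kN.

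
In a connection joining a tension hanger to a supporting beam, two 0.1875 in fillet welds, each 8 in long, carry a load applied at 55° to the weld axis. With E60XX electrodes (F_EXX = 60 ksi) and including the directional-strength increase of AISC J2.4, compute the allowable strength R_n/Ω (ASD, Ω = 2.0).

R_n/Ω ≈ 52.3 kip

t_e = 0.707 × 0.1875 = 0.1326 in; A_we = 0.1326 × 16 = 2.121 in².
Directional factor: 1.0 + 0.5 sin^1.5(55°) = 1.371.
F_nw = 0.6 × 60 × 1.371 = 49.35 ksi.
R_n/Ω = (49.35 × 2.121) / 2.0 = 52.33 kip.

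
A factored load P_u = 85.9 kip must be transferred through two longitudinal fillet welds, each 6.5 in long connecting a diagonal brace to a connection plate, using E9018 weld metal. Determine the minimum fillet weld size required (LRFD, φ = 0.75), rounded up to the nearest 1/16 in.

E90XX → F_EXX = 90 ksi.
Total weld length L = 13 in.
Required throat t_e = P_u / (φ × 0.6 F_EXX × L) = 85.9 / (0.75 × 0.6 × 90 × 13) = 0.1632 in.
Required leg w = t_e / 0.707 = 0.2308 in → use 1/4 in.

w = 1/4 in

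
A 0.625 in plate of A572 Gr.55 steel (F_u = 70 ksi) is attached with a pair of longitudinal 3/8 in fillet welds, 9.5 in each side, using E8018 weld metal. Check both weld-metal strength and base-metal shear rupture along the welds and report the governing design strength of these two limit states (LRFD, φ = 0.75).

E80XX → F_EXX = 80 ksi.
t_e = 0.707 × 0.375 = 0.2651 in; L = 19 in.
Weld metal: φR_n = 0.75 × 0.6 × 80 × 0.2651 × 19 = 181.3 kip.
Base metal (shear rupture): φR_n = 0.75 × 0.6 × 70 × 0.625 × 19 = 374.1 kip.
Governing: weld metal.

φR_n ≈ 181 kip (weld metal governs)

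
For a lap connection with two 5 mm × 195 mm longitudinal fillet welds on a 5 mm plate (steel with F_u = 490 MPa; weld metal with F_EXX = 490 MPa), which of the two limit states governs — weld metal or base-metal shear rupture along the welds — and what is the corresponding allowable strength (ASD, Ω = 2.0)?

R_n/Ω ≈ 203 kN (weld metal governs)

t_e = 0.707 × 5 = 3.535 mm; L = 390 mm.
Weld metal: R_n/Ω = (1/2.0) × 0.6 × 490 × 3.535 × 390 × 10⁻³ = 202.7 kN.
Base metal (shear rupture): R_n/Ω = (1/2.0) × 0.6 × 490 × 5 × 390 × 10⁻³ = 286.7 kN.
Governing: weld metal.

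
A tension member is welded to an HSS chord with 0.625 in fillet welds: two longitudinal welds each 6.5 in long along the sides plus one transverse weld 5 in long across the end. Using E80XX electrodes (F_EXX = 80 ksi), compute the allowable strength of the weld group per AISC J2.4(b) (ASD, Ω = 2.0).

t_e = 0.707 × 0.625 = 0.4419 in.
R_nwl = 0.6 × 80 × 0.4419 × 13 = 275.7 kip (longitudinal, 2 welds).
R_nwt = 0.6 × 80 × 0.4419 × 5 = 106 kip (transverse, base value).
(i) R_nwl + R_nwt = 381.8 kip; (ii) 0.85 R_nwl + 1.5 R_nwt = 393.4 kip.
R_n = max = 393.4 kip [governs: (ii)]; R_n/Ω = 196.7 kip.

R_n/Ω ≈ 197 kip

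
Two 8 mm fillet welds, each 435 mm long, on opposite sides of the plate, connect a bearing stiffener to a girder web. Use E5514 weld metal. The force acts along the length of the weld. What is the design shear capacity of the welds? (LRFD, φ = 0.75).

φR_n ≈ 1220 kN

E55XX → F_EXX = 550 MPa.
Effective throat t_e = 0.707 × 8 = 5.656 mm.
Total length L = 870 mm; A_we = 5.656 × 870 = 4921 mm².
F_nw = 0.6 F_EXX = 0.6 × 550 = 330 MPa.
φR_n = 0.75 × 330 × 4921 × 10⁻³ = 1218 kN.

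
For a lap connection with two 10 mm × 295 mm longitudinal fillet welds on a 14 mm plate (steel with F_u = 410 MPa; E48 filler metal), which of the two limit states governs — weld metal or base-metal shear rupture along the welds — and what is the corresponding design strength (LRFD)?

φR_n ≈ 901 kN (weld metal governs)

E48XX → F_EXX = 480 MPa.
t_e = 0.707 × 10 = 7.07 mm; L = 590 mm.
Weld metal: φR_n = 0.75 × 0.6 × 480 × 7.07 × 590 × 10⁻³ = 901 kN.
Base metal (shear rupture): φR_n = 0.75 × 0.6 × 410 × 14 × 590 × 10⁻³ = 1524 kN.
Governing: weld metal.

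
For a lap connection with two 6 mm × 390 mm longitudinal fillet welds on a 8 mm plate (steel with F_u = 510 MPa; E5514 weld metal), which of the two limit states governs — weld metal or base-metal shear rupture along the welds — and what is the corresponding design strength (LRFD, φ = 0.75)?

E55XX → F_EXX = 550 MPa.
t_e = 0.707 × 6 = 4.242 mm; L = 780 mm.
Weld metal: φR_n = 0.75 × 0.6 × 550 × 4.242 × 780 × 10⁻³ = 818.9 kN.
Base metal (shear rupture): φR_n = 0.75 × 0.6 × 510 × 8 × 780 × 10⁻³ = 1432 kN.
Governing: weld metal.

φR_n ≈ 819 kN (weld metal governs)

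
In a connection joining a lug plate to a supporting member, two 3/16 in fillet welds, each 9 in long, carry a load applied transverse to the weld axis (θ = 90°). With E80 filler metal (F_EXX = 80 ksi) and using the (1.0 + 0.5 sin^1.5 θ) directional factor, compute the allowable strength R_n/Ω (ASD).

R_n/Ω ≈ 85.9 kip

t_e = 0.707 × 0.1875 = 0.1326 in; A_we = 0.1326 × 18 = 2.386 in².
Directional factor: 1.0 + 0.5 sin^1.5(90°) = 1.5.
F_nw = 0.6 × 80 × 1.5 = 72 ksi.
R_n/Ω = (72 × 2.386) / 2.0 = 85.9 kip.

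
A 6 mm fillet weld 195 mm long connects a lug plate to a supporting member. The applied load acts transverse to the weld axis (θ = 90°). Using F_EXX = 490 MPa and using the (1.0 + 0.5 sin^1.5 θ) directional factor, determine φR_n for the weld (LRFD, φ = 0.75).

t_e = 0.707 × 6 = 4.242 mm; A_we = 4.242 × 195 = 827.2 mm².
Directional factor: 1.0 + 0.5 sin^1.5(90°) = 1.5.
F_nw = 0.6 × 490 × 1.5 = 441 MPa.
φR_n = 0.75 × 441 × 827.2 × 10⁻³ = 273.6 kN.

φR_n ≈ 274 kN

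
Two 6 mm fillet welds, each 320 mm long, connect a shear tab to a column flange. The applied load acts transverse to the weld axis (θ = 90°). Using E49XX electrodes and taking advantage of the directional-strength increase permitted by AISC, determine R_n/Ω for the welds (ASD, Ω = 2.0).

E49XX → F_EXX = 490 MPa.
t_e = 0.707 × 6 = 4.242 mm; A_we = 4.242 × 640 = 2715 mm².
Directional factor: 1.0 + 0.5 sin^1.5(90°) = 1.5.
F_nw = 0.6 × 490 × 1.5 = 441 MPa.
R_n/Ω = (441 × 2715) / 2.0 × 10⁻³ = 598.6 kN.

R_n/Ω ≈ 599 kN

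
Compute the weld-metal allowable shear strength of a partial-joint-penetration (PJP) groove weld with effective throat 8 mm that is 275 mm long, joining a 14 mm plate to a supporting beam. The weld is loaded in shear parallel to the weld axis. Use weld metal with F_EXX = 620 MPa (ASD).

R_n/Ω ≈ 409 kN

Effective throat (given) t_e = 8 mm.
A_we = 8 × 275 = 2200 mm².
F_nw = 0.6 F_EXX = 372 MPa.
R_n/Ω = (372 × 2200) / 2.0 × 10⁻³ = 409.2 kN.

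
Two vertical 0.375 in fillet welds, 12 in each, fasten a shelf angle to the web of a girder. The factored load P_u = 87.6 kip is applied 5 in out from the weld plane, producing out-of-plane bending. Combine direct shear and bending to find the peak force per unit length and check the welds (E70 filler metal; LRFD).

E70XX → F_EXX = 70 ksi.
L_w = 2 × 12 = 24 in; section modulus (unit throat) S = 2 × L²/6 = 48 in².
Direct shear f_v = P/L_w = 87.6/24 = 3.65 kip/in.
Moment M = P × e = 87.6 × 5 = 438 kip·in; bending f_b = M/S = 9.125 kip/in.
f_max = √(f_v² + f_b²) = √(3.65² + 9.125²) = 9.828 kip/in.
φr_n = 0.75 × 0.6 × 70 × (0.707 × 0.375) = 8.351 kip/in → NOT adequate.

f_max ≈ 9.83 kip/in; NOT adequate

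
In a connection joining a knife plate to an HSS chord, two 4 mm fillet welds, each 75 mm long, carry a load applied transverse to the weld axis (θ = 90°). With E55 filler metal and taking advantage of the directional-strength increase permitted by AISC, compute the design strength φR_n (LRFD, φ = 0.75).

E55XX → F_EXX = 550 MPa.
t_e = 0.707 × 4 = 2.828 mm; A_we = 2.828 × 150 = 424.2 mm².
Directional factor: 1.0 + 0.5 sin^1.5(90°) = 1.5.
F_nw = 0.6 × 550 × 1.5 = 495 MPa.
φR_n = 0.75 × 495 × 424.2 × 10⁻³ = 157.5 kN.

φR_n ≈ 157 kN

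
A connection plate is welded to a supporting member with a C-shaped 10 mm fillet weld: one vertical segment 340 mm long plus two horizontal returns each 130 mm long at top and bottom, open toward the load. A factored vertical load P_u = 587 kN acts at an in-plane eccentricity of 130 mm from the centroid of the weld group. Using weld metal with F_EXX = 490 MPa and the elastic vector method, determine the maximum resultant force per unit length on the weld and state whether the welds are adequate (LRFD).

Total weld length L_w = 600 mm. Treat welds as unit-width lines.
Centroid: x̄ = 2×130×65 / 600 = 28.17 mm from the vertical weld.
Polar moment about centroid: J = I_x + I_y = [340³/12 + 2×130×170²] + [340×28.17² + 2(130³/12 + 130×36.83²)] = 11780000 mm³.
Direct shear f_v = P/L_w = 587×10³ / 600 = 978.3 N/mm (vertical).
Torsion M = P·e = 587×10³ × 130 = 76310000 N·mm.
Critical point at (x, y) = (101.8, 170) from centroid. f_tx = M·y/J = 1101 N/mm; f_ty = M·x/J = 659.8 N/mm.
Resultant f_max = √[f_tx² + (f_v + f_ty)²] = √[1101² + (978.3 + 659.8)²] = 1974 N/mm.
Capacity per unit length: φr_n = 0.75 × 0.6 × 490 × (0.707 × 10) = 1559 N/mm.
1974 > 1559 → NOT adequate.

f_max ≈ 1970 N/mm; NOT adequate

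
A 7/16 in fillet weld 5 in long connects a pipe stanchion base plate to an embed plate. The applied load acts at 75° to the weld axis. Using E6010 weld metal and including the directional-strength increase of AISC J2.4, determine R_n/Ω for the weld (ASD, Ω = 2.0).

E60XX → F_EXX = 60 ksi.
t_e = 0.707 × 0.4375 = 0.3093 in; A_we = 0.3093 × 5 = 1.547 in².
Directional factor: 1.0 + 0.5 sin^1.5(75°) = 1.475.
F_nw = 0.6 × 60 × 1.475 = 53.09 ksi.
R_n/Ω = (53.09 × 1.547) / 2.0 = 41.05 kips.

R_n/Ω ≈ 41.1 kips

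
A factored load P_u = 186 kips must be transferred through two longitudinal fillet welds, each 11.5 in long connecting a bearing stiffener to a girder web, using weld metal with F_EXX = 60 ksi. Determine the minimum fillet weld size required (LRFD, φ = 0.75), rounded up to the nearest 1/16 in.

w = 7/16 in

Total weld length L = 23 in.
Required throat t_e = P_u / (φ × 0.6 F_EXX × L) = 186 / (0.75 × 0.6 × 60 × 23) = 0.2995 in.
Required leg w = t_e / 0.707 = 0.4236 in → use 7/16 in.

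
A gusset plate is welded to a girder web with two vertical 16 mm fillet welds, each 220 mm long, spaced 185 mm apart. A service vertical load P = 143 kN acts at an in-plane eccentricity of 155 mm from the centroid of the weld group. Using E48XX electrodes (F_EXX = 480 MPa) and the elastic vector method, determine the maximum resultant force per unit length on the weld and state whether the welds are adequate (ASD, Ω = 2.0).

f_max ≈ 823 N/mm; adequate

Total weld length L_w = 440 mm. Treat welds as unit-width lines.
Polar moment about centroid: J = 2[d³/12 + d(b/2)²] = 2[220³/12 + 220×92.5²] = 5539000 mm³.
Direct shear f_v = P/L_w = 143×10³ / 440 = 325 N/mm (vertical).
Torsion M = P·e = 143×10³ × 155 = 22165000 N·mm.
Critical point at (x, y) = (92.5, 110) from centroid. f_tx = M·y/J = 440.1 N/mm; f_ty = M·x/J = 370.1 N/mm.
Resultant f_max = √[f_tx² + (f_v + f_ty)²] = √[440.1² + (325 + 370.1)²] = 822.8 N/mm.
Capacity per unit length: r_n/Ω = (1/2.0) × 0.6 × 480 × (0.707 × 16) = 1629 N/mm.
822.8 ≤ 1629 → adequate.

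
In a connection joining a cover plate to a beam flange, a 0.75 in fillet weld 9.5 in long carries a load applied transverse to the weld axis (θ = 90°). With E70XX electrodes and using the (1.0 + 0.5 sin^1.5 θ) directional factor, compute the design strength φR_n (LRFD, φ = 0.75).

E70XX → F_EXX = 70 ksi.
t_e = 0.707 × 0.75 = 0.5302 in; A_we = 0.5302 × 9.5 = 5.037 in².
Directional factor: 1.0 + 0.5 sin^1.5(90°) = 1.5.
F_nw = 0.6 × 70 × 1.5 = 63 ksi.
φR_n = 0.75 × 63 × 5.037 = 238 kip.

φR_n ≈ 238 kip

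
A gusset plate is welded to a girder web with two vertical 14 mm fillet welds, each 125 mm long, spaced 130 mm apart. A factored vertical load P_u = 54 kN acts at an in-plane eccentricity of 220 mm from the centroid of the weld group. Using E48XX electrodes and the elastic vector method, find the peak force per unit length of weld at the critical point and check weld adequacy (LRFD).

E48XX → F_EXX = 480 MPa.
Total weld length L_w = 250 mm. Treat welds as unit-width lines.
Polar moment about centroid: J = 2[d³/12 + d(b/2)²] = 2[125³/12 + 125×65²] = 1382000 mm³.
Direct shear f_v = P/L_w = 54×10³ / 250 = 216 N/mm (vertical).
Torsion M = P·e = 54×10³ × 220 = 11880000 N·mm.
Critical point at (x, y) = (65, 62.5) from centroid. f_tx = M·y/J = 537.4 N/mm; f_ty = M·x/J = 558.8 N/mm.
Resultant f_max = √[f_tx² + (f_v + f_ty)²] = √[537.4² + (216 + 558.8)²] = 942.9 N/mm.
Capacity per unit length: φr_n = 0.75 × 0.6 × 480 × (0.707 × 14) = 2138 N/mm.
942.9 ≤ 2138 → adequate.

f_max ≈ 943 N/mm; adequate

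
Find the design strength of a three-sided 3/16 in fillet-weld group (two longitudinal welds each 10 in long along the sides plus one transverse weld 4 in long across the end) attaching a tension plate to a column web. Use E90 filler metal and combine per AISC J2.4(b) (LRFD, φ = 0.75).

E90XX → F_EXX = 90 ksi.
t_e = 0.707 × 0.1875 = 0.1326 in.
R_nwl = 0.6 × 90 × 0.1326 × 20 = 143.2 kip (longitudinal, 2 welds).
R_nwt = 0.6 × 90 × 0.1326 × 4 = 28.63 kip (transverse, base value).
(i) R_nwl + R_nwt = 171.8 kip; (ii) 0.85 R_nwl + 1.5 R_nwt = 164.6 kip.
R_n = max = 171.8 kip [governs: (i)]; φR_n = 128.9 kip.

φR_n ≈ 129 kip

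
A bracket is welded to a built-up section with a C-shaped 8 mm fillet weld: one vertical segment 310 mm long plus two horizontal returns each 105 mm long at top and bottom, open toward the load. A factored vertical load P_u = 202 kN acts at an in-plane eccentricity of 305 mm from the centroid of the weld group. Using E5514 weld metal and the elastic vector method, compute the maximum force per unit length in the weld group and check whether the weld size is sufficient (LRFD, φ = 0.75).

f_max ≈ 1570 N/mm; NOT adequate

E55XX → F_EXX = 550 MPa.
Total weld length L_w = 520 mm. Treat welds as unit-width lines.
Centroid: x̄ = 2×105×52.5 / 520 = 21.2 mm from the vertical weld.
Polar moment about centroid: J = I_x + I_y = [310³/12 + 2×105×155²] + [310×21.2² + 2(105³/12 + 105×31.3²)] = 8066000 mm³.
Direct shear f_v = P/L_w = 202×10³ / 520 = 388.5 N/mm (vertical).
Torsion M = P·e = 202×10³ × 305 = 61610000 N·mm.
Critical point at (x, y) = (83.8, 155) from centroid. f_tx = M·y/J = 1184 N/mm; f_ty = M·x/J = 640.1 N/mm.
Resultant f_max = √[f_tx² + (f_v + f_ty)²] = √[1184² + (388.5 + 640.1)²] = 1568 N/mm.
Capacity per unit length: φr_n = 0.75 × 0.6 × 550 × (0.707 × 8) = 1400 N/mm.
1568 > 1400 → NOT adequate.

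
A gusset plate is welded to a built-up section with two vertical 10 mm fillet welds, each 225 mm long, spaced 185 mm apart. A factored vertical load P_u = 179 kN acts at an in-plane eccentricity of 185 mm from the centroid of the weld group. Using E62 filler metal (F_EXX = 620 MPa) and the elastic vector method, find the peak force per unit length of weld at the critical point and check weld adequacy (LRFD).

f_max ≈ 1130 N/mm; adequate

Total weld length L_w = 450 mm. Treat welds as unit-width lines.
Polar moment about centroid: J = 2[d³/12 + d(b/2)²] = 2[225³/12 + 225×92.5²] = 5749000 mm³.
Direct shear f_v = P/L_w = 179×10³ / 450 = 397.8 N/mm (vertical).
Torsion M = P·e = 179×10³ × 185 = 33115000 N·mm.
Critical point at (x, y) = (92.5, 112.5) from centroid. f_tx = M·y/J = 648 N/mm; f_ty = M·x/J = 532.8 N/mm.
Resultant f_max = √[f_tx² + (f_v + f_ty)²] = √[648² + (397.8 + 532.8)²] = 1134 N/mm.
Capacity per unit length: φr_n = 0.75 × 0.6 × 620 × (0.707 × 10) = 1973 N/mm.
1134 ≤ 1973 → adequate.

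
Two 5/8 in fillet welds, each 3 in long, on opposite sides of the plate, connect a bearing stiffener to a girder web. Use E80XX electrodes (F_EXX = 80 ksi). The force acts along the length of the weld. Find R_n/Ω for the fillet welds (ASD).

Effective throat t_e = 0.707 × 0.625 = 0.4419 in.
Total length L = 6 in; A_we = 0.4419 × 6 = 2.651 in².
F_nw = 0.6 F_EXX = 0.6 × 80 = 48 ksi.
R_n = 48 × 2.651 = 127.3 kip; R_n/Ω = 127.3/2.0 = 63.63 kip.

R_n/Ω ≈ 63.6 kip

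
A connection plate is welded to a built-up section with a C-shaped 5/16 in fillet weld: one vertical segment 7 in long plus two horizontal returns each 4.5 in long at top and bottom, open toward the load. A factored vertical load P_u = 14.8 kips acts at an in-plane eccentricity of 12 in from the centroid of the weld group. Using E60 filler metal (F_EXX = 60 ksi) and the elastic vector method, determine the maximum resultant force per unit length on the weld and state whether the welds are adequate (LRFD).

Total weld length L_w = 16 in. Treat welds as unit-width lines.
Centroid: x̄ = 2×4.5×2.25 / 16 = 1.266 in from the vertical weld.
Polar moment about centroid: J = I_x + I_y = [7³/12 + 2×4.5×3.5²] + [7×1.266² + 2(4.5³/12 + 4.5×0.9844²)] = 174 in³.
Direct shear f_v = P/L_w = 14.8 / 16 = 0.925 kip/in (vertical).
Torsion M = P·e = 14.8 × 12 = 177.6 kip·in.
Critical point at (x, y) = (3.234, 3.5) from centroid. f_tx = M·y/J = 3.573 kip/in; f_ty = M·x/J = 3.302 kip/in.
Resultant f_max = √[f_tx² + (f_v + f_ty)²] = √[3.573² + (0.925 + 3.302)²] = 5.535 kip/in.
Capacity per unit length: φr_n = 0.75 × 0.6 × 60 × (0.707 × 0.3125) = 5.965 kip/in.
5.535 ≤ 5.965 → adequate.

f_max ≈ 5.54 kip/in; adequate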